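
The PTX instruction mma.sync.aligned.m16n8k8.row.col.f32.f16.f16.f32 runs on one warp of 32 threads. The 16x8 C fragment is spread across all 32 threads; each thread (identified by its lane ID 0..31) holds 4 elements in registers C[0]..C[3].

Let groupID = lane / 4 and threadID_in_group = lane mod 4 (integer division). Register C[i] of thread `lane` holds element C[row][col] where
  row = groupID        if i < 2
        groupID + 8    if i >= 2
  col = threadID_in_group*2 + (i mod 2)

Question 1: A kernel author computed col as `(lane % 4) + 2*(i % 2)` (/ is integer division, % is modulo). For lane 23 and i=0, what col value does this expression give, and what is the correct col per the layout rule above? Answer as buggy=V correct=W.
`(lane % 4) + 2*(i % 2)`[23,0]→3
L=23→G=23>>2=5, T=23&3=3
[0]→row 5+0=5  col 3·2+0=6
col: 3 vs 6

buggy=3 correct=6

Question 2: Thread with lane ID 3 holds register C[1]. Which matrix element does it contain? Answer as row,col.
L=3=>grp=3>>2=0, tig=3&3=3
[1]=>row 0+0=0  col 3·2+1=7

0,7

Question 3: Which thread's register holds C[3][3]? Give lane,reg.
r=3->g=3,rb=0  c=3->t=1,b0=1
L=3*4+1=13  i=0*2+1=1

13,1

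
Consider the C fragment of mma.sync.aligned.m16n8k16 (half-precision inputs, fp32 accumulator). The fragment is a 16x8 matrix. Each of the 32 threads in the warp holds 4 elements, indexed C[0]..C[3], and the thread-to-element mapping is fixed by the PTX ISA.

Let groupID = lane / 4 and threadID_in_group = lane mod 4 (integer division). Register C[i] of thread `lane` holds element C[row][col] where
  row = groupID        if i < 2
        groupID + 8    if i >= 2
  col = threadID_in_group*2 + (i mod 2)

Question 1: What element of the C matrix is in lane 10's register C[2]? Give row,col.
lane 10: grp=2 (10/4), tig=2 (10%4)
i=2: r=2+8=10, c=2*2+0=4

10,4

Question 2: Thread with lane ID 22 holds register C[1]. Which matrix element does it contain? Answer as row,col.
lane 22->22/4=5, 22 mod 4=2
i=1  r:5+0->5  c:2·2+1->5

5,5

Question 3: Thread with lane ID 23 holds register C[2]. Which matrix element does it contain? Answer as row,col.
13,6

lane 23: G=5 (23/4), T=3 (23%4)
i=2: r=5+8=13, c=3*2+0=6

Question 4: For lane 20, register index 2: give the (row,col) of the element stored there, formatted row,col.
20: g=5,t=0
[2] (5+8,0*2+0) = (13,0)

13,0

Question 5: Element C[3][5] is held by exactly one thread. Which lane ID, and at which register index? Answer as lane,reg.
14,1

r=3⇒gr=3,Rb=0  c=5⇒th=2,odd=1
L=3*4+2=14  i=0*2+1=1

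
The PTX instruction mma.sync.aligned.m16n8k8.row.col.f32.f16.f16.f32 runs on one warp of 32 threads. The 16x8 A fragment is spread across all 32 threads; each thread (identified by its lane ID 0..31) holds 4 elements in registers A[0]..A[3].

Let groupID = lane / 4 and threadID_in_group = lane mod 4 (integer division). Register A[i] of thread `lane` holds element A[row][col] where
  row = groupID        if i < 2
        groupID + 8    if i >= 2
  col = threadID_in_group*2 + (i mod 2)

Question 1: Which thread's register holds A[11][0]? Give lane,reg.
r:11=>grp=3,rB=1  c:0=>tig=0,lo=0
L=3*4+0=12  i=1*2+0=2

12,2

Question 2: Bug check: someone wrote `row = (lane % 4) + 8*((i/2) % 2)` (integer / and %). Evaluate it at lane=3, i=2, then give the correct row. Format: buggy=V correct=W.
`(lane % 4) + 8*((i/2) % 2)`[3,2]=>11
lane 3=>3/4=0, 3 mod 4=3
i=2  r:0+8=>8  c:2·3+0=>6
row: 11 vs 8

buggy=11 correct=8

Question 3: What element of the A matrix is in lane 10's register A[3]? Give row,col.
10,5

lane 10->10/4=2, 10 mod 4=2
i=3  r:2+8->10  c:2·2+1->5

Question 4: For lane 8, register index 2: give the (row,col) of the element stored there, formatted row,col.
10,0

lane 8: g=2 (8/4), t=0 (8%4)
i=2: r=2+8=10, c=0*2+0=0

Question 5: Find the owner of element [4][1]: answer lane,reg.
r: 4->gid=4,r8=0  c: 1->tid=0,i&1=1
L=4*4+0=16  i=0*2+1=1

16,1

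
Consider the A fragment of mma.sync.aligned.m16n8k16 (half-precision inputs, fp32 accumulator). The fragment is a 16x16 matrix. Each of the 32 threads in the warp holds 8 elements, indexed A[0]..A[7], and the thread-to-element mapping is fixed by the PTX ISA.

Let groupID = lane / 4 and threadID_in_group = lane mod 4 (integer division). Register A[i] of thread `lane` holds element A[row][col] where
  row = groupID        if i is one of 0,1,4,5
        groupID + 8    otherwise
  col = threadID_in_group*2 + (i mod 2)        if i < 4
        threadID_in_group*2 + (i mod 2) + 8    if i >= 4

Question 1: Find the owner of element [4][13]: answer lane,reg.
18,5

r=4->g=4,rb=0  c=13->cb=1,t=2,b0=1
L=4*4+2=18  i=1*4+0*2+1=5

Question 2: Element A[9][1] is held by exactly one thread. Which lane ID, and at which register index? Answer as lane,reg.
r=9->g=1,rb=1  c=1->cb=0,t=0,b0=1
L=1*4+0=4  i=0*4+1*2+1=3

4,3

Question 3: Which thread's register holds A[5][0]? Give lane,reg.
20,0

r: 5->gid=5,r8=0  c: 0->c8=0,tid=0,i&1=0
L=5*4+0=20  i=0*4+0*2+0=0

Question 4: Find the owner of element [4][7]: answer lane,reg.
19,1

r=4⇒gr=4,Rb=0  c=7⇒Cb=0,th=3,odd=1
L=4*4+3=19  i=0*4+0*2+1=1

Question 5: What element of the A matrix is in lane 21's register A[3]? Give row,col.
21: G=5,T=1
[3] (5+8,1*2+1+0) = (13,3)

13,3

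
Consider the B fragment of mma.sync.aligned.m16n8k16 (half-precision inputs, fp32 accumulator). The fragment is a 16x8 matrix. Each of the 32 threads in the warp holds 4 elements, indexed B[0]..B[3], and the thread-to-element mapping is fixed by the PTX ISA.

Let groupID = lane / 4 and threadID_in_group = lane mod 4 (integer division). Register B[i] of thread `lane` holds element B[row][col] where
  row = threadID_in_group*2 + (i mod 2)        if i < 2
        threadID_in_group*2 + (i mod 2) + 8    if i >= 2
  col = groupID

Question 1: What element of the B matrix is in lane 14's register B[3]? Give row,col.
13,3

lane 14->14/4=3, 14 mod 4=2
i=3  r:2·2+1+8->13  c:3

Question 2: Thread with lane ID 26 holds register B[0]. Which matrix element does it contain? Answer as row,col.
4,6

lane 26: G=6 (26/4), T=2 (26%4)
i=0: r=2*2+0+0=4, c=G=6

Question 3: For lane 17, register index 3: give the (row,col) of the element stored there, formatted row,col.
17: g=4,t=1
[3] (1*2+1+8,4) = (11,4)

11,4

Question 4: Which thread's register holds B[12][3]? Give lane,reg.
c=3⇒gr=3  r=12⇒Rb=1,th=2,odd=0
L=3*4+2=14  i=1*2+0=2

14,2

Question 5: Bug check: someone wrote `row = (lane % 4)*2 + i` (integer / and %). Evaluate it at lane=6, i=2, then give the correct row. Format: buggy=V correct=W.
buggy=6 correct=12

`(lane % 4)*2 + i`[6,2]->6
6: g=1,t=2
[2] (2*2+0+8,1) = (12,1)
row: 6 vs 12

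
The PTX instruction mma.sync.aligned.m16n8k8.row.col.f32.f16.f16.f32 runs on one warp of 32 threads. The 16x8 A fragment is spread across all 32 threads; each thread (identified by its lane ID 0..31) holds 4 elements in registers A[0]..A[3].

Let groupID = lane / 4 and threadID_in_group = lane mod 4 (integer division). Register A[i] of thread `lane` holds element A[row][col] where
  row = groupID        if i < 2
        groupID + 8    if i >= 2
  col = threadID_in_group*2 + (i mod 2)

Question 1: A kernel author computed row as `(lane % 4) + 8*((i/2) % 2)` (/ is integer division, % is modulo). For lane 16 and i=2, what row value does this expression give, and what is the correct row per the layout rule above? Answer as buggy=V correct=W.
buggy=8 correct=12

`(lane % 4) + 8*((i/2) % 2)`[16,2]->8
lane 16->16/4=4, 16 mod 4=0
i=2  r:4+8->12  c:2·0+0->0
row: 8 vs 12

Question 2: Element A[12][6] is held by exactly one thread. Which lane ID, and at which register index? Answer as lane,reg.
19,2

r=12->g=4,rb=1  c=6->t=3,b0=0
L=4*4+3=19  i=1*2+0=2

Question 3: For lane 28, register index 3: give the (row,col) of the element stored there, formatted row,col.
15,1

lane 28->28/4=7, 28 mod 4=0
i=3  r:7+8->15  c:2·0+1->1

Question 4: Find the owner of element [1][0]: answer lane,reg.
r=1→G=1,rhi=0  c=0→T=0,p=0
L=1*4+0=4  i=0*2+0=0

4,0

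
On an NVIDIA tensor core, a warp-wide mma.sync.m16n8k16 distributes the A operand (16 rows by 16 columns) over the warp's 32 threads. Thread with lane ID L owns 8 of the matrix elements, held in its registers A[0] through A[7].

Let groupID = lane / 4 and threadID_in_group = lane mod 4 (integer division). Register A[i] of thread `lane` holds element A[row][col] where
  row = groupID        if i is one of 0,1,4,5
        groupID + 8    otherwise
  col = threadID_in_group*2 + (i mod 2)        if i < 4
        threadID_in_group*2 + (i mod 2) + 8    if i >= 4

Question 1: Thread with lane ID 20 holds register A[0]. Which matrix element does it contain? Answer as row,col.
5,0

lane 20: gid=5 (20/4), tid=0 (20%4)
i=0: r=5+0=5, c=0*2+0+0=0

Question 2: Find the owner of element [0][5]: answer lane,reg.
2,1

r=0→G=0,rhi=0  c=5→chi=0,T=2,p=1
L=0*4+2=2  i=0*4+0*2+1=1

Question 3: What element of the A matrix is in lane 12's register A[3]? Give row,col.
11,1

L=12→G=12>>2=3, T=12&3=0
[3]→row 3+8=11  col 0·2+1+0=1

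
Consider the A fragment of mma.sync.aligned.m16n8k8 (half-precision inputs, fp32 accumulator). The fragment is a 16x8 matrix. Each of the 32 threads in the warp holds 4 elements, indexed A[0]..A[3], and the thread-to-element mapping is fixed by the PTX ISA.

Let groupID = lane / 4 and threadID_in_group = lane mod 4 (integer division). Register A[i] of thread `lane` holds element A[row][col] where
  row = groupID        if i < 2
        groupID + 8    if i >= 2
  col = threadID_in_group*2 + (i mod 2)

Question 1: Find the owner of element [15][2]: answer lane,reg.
29,2

r=15->g=7,rb=1  c=2->t=1,b0=0
L=7*4+1=29  i=1*2+0=2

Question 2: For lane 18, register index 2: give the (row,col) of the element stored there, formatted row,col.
L=18->g=18>>2=4, t=18&3=2
[2]->row 4+8=12  col 2·2+0=4

12,4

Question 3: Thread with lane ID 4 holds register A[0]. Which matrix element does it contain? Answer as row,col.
1,0

4: grp=1,tig=0
[0] (1+0,0*2+0) = (1,0)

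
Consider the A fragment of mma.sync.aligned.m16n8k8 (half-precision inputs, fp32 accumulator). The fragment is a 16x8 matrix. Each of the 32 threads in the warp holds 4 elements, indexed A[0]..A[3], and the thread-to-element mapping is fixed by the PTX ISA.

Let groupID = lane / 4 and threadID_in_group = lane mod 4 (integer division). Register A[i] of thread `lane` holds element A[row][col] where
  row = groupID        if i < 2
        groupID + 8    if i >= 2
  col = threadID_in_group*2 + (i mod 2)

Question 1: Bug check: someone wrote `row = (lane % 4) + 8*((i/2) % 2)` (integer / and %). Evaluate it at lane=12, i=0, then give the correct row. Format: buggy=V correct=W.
buggy=0 correct=3

`(lane % 4) + 8*((i/2) % 2)`[12,0]→0
L=12→G=12>>2=3, T=12&3=0
[0]→row 3+0=3  col 0·2+0=0
row: 0 vs 3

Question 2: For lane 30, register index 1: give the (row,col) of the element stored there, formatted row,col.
7,5

30: g=7,t=2
[1] (7+0,2*2+1) = (7,5)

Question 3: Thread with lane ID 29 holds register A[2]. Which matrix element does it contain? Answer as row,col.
15,2

lane 29: G=7 (29/4), T=1 (29%4)
i=2: r=7+8=15, c=1*2+0=2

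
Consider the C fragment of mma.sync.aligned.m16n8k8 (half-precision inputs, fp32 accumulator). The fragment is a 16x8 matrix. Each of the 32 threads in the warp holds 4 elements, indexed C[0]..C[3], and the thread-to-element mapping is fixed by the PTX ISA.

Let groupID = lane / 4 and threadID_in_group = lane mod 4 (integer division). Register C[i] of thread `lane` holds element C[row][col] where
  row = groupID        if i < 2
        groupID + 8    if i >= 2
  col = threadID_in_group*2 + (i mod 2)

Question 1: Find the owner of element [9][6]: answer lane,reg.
7,2

r:9=>grp=1,rB=1  c:6=>tig=3,lo=0
L=1*4+3=7  i=1*2+0=2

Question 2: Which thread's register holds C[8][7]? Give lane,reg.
3,3

r: 8->gid=0,r8=1  c: 7->tid=3,i&1=1
L=0*4+3=3  i=1*2+1=3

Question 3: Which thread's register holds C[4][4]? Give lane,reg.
r=4⇒gr=4,Rb=0  c=4⇒th=2,odd=0
L=4*4+2=18  i=0*2+0=0

18,0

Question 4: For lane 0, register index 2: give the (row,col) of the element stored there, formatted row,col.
8,0

L=0->g=0>>2=0, t=0&3=0
[2]->row 0+8=8  col 0·2+0=0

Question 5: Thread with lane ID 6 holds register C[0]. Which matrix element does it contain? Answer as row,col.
6: G=1,T=2
[0] (1+0,2*2+0) = (1,4)

1,4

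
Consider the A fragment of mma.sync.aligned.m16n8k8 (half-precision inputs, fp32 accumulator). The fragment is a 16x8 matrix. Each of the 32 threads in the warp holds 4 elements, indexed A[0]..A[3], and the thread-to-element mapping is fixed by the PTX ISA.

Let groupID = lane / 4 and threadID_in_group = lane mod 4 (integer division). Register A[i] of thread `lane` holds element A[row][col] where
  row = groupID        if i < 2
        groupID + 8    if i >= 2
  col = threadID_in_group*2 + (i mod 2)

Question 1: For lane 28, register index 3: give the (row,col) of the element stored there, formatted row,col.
15,1

lane 28: g=7 (28/4), t=0 (28%4)
i=3: r=7+8=15, c=0*2+1=1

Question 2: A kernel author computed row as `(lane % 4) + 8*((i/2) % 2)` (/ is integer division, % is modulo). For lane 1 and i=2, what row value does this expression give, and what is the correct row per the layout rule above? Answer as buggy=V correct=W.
buggy=9 correct=8

`(lane % 4) + 8*((i/2) % 2)`[1,2]->9
lane 1: gid=0 (1/4), tid=1 (1%4)
i=2: r=0+8=8, c=1*2+0=2
row: 9 vs 8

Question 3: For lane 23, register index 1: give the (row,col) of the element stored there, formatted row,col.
5,7

23: gid=5,tid=3
[1] (5+0,3*2+1) = (5,7)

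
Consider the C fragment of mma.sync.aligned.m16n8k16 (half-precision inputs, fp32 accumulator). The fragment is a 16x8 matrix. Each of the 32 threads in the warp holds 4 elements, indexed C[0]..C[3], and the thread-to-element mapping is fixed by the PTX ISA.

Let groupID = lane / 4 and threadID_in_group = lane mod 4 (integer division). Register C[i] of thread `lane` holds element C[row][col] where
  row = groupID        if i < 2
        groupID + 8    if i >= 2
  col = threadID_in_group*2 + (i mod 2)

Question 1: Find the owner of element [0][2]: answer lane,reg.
1,0

r: 0->gid=0,r8=0  c: 2->tid=1,i&1=0
L=0*4+1=1  i=0*2+0=0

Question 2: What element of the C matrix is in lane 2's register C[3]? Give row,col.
lane 2: g=0 (2/4), t=2 (2%4)
i=3: r=0+8=8, c=2*2+1=5

8,5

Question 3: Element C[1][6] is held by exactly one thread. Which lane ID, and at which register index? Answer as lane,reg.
7,0

r=1->g=1,rb=0  c=6->t=3,b0=0
L=1*4+3=7  i=0*2+0=0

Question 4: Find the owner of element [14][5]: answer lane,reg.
26,3

r:14=>grp=6,rB=1  c:5=>tig=2,lo=1
L=6*4+2=26  i=1*2+1=3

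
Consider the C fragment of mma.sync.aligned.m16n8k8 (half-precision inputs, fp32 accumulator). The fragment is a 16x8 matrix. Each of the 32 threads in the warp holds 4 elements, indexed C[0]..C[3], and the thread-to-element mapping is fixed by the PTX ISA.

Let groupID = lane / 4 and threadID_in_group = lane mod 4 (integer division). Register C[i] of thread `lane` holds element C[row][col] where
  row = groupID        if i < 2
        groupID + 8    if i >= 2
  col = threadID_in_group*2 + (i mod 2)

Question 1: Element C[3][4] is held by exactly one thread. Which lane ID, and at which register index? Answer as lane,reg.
14,0

r=3⇒gr=3,Rb=0  c=4⇒th=2,odd=0
L=3*4+2=14  i=0*2+0=0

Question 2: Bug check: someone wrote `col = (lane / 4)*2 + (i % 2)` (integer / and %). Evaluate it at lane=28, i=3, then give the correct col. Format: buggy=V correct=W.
`(lane / 4)*2 + (i % 2)`[28,3]⇒15
28: gr=7,th=0
[3] (7+8,0*2+1) = (15,1)
col: 15 vs 1

buggy=15 correct=1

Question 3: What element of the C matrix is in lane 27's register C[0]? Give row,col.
6,6

lane 27->27/4=6, 27 mod 4=3
i=0  r:6+0->6  c:2·3+0->6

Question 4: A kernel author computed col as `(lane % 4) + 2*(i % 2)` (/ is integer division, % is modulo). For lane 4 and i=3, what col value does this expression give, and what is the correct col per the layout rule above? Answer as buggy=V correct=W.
buggy=2 correct=1

`(lane % 4) + 2*(i % 2)`[4,3]⇒2
lane 4: gr=1 (4/4), th=0 (4%4)
i=3: r=1+8=9, c=0*2+1=1
col: 2 vs 1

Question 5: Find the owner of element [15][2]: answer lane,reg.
29,2

r: 15->gid=7,r8=1  c: 2->tid=1,i&1=0
L=7*4+1=29  i=1*2+0=2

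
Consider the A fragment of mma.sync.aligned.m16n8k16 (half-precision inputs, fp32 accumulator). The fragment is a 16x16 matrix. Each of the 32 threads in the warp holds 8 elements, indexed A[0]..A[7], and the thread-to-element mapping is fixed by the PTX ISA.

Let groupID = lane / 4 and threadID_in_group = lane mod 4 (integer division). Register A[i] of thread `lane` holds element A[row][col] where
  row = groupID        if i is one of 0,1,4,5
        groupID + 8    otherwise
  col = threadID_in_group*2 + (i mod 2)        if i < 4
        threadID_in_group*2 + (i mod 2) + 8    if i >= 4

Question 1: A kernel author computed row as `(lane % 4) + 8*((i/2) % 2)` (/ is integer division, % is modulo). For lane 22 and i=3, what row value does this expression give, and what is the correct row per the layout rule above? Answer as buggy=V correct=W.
`(lane % 4) + 8*((i/2) % 2)`[22,3]=>10
L=22=>grp=22>>2=5, tig=22&3=2
[3]=>row 5+8=13  col 2·2+1+0=5
row: 10 vs 13

buggy=10 correct=13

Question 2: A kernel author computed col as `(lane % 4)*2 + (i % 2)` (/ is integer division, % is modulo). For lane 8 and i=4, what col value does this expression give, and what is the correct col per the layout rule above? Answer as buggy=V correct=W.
`(lane % 4)*2 + (i % 2)`[8,4]→0
lane 8: G=2 (8/4), T=0 (8%4)
i=4: r=2+0=2, c=0*2+0+8=8
col: 0 vs 8

buggy=0 correct=8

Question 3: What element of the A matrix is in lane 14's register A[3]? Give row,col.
L=14->g=14>>2=3, t=14&3=2
[3]->row 3+8=11  col 2·2+1+0=5

11,5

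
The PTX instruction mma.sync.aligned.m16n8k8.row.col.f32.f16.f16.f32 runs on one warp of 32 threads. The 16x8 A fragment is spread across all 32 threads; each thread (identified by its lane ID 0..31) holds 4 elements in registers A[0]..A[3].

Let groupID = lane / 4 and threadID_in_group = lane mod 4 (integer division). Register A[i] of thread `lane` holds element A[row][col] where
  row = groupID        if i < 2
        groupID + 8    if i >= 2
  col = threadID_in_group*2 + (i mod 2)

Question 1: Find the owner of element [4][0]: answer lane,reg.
r: 4->gid=4,r8=0  c: 0->tid=0,i&1=0
L=4*4+0=16  i=0*2+0=0

16,0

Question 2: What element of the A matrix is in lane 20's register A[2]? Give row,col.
L=20->gid=20>>2=5, tid=20&3=0
[2]->row 5+8=13  col 0·2+0=0

13,0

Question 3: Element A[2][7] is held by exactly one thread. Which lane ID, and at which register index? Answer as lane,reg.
r=2→G=2,rhi=0  c=7→T=3,p=1
L=2*4+3=11  i=0*2+1=1

11,1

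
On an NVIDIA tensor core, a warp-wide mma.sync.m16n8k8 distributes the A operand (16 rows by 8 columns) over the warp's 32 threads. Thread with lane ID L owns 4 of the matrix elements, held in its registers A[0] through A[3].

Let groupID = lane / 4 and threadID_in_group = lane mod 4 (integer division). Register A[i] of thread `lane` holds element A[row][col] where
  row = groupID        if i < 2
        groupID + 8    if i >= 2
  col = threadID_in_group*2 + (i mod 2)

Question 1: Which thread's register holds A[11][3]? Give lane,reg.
r=11->g=3,rb=1  c=3->t=1,b0=1
L=3*4+1=13  i=1*2+1=3

13,3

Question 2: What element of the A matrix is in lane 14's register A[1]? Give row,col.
lane 14: gr=3 (14/4), th=2 (14%4)
i=1: r=3+0=3, c=2*2+1=5

3,5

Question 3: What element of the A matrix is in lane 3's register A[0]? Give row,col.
lane 3: G=0 (3/4), T=3 (3%4)
i=0: r=0+0=0, c=3*2+0=6

0,6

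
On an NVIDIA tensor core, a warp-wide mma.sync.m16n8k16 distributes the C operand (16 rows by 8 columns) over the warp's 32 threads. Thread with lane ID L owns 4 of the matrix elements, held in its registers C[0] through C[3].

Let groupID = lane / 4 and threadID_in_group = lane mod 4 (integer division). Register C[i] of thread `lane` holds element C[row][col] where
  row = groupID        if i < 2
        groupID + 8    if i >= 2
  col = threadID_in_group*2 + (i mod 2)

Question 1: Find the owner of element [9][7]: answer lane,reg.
r=9→G=1,rhi=1  c=7→T=3,p=1
L=1*4+3=7  i=1*2+1=3

7,3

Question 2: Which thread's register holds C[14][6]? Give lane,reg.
r:14=>grp=6,rB=1  c:6=>tig=3,lo=0
L=6*4+3=27  i=1*2+0=2

27,2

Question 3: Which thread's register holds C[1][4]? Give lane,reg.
6,0

r=1->g=1,rb=0  c=4->t=2,b0=0
L=1*4+2=6  i=0*2+0=0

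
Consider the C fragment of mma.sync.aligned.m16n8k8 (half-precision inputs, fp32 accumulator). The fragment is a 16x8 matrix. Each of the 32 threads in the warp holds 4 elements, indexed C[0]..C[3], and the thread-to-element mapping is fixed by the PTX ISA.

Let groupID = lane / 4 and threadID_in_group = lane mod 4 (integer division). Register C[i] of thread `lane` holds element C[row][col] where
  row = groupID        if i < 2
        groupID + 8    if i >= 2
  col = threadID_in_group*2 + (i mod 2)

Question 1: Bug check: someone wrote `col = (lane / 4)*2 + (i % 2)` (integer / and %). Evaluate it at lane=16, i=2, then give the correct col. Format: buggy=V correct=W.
`(lane / 4)*2 + (i % 2)`[16,2]=>8
16: grp=4,tig=0
[2] (4+8,0*2+0) = (12,0)
col: 8 vs 0

buggy=8 correct=0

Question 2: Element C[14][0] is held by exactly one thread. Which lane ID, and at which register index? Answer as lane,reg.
24,2

r:14=>grp=6,rB=1  c:0=>tig=0,lo=0
L=6*4+0=24  i=1*2+0=2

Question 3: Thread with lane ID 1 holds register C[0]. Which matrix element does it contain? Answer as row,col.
0,2

lane 1: gid=0 (1/4), tid=1 (1%4)
i=0: r=0+0=0, c=1*2+0=2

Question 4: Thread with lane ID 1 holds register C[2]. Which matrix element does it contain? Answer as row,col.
lane 1: G=0 (1/4), T=1 (1%4)
i=2: r=0+8=8, c=1*2+0=2

8,2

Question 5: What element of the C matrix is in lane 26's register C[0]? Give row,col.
6,4

lane 26->26/4=6, 26 mod 4=2
i=0  r:6+0->6  c:2·2+0->4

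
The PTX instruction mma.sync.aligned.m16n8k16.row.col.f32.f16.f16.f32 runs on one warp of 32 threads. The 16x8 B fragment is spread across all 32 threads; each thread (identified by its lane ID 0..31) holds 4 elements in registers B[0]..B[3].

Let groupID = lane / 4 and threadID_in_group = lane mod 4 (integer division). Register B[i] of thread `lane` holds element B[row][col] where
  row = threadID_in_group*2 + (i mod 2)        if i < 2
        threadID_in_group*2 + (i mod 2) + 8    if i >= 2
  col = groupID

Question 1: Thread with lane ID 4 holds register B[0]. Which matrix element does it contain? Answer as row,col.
0,1

4: gr=1,th=0
[0] (0*2+0+0,1) = (0,1)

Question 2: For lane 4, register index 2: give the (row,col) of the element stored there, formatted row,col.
lane 4: G=1 (4/4), T=0 (4%4)
i=2: r=0*2+0+8=8, c=G=1

8,1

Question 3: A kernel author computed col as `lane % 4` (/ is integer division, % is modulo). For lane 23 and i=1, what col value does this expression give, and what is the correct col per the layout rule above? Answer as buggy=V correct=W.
buggy=3 correct=5

`lane % 4`[23,1]->3
lane 23->23/4=5, 23 mod 4=3
i=1  r:2·3+1+0->7  c:5
col: 3 vs 5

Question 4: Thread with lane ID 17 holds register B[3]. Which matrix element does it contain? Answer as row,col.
11,4

lane 17=>17/4=4, 17 mod 4=1
i=3  r:2·1+1+8=>11  c:4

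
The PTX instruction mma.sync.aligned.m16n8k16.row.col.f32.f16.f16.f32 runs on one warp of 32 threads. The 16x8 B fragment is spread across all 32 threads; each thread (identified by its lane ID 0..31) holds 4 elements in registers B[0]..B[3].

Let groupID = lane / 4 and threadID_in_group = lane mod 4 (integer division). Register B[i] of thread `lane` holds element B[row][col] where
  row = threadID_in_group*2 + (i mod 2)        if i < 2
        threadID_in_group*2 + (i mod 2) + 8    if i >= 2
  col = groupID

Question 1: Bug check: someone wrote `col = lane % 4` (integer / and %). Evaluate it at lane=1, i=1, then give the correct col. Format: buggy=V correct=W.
buggy=1 correct=0

`lane % 4`[1,1]=>1
lane 1: grp=0 (1/4), tig=1 (1%4)
i=1: r=1*2+1+0=3, c=grp=0
col: 1 vs 0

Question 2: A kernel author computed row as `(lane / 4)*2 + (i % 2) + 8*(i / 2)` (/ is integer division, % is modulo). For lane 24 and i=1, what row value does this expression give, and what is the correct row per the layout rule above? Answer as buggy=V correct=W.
`(lane / 4)*2 + (i % 2) + 8*(i / 2)`[24,1]->13
lane 24->24/4=6, 24 mod 4=0
i=1  r:2·0+1+0->1  c:6
row: 13 vs 1

buggy=13 correct=1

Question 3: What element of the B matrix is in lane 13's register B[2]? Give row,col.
lane 13=>13/4=3, 13 mod 4=1
i=2  r:2·1+0+8=>10  c:3

10,3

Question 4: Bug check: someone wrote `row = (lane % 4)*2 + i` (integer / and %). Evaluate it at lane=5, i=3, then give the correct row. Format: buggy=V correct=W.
`(lane % 4)*2 + i`[5,3]=>5
lane 5=>5/4=1, 5 mod 4=1
i=3  r:2·1+1+8=>11  c:1
row: 5 vs 11

buggy=5 correct=11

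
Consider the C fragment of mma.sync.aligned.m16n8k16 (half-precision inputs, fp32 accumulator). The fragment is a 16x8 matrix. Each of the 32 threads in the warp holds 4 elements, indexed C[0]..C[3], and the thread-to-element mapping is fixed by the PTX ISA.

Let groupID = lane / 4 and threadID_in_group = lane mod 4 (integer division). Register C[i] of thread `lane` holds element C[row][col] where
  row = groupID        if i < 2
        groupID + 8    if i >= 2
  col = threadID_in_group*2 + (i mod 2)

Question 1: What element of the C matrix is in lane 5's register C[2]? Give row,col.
5: G=1,T=1
[2] (1+8,1*2+0) = (9,2)

9,2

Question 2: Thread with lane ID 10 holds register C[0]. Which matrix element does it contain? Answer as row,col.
L=10⇒gr=10>>2=2, th=10&3=2
[0]⇒row 2+0=2  col 2·2+0=4

2,4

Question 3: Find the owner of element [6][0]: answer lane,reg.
24,0

r=6⇒gr=6,Rb=0  c=0⇒th=0,odd=0
L=6*4+0=24  i=0*2+0=0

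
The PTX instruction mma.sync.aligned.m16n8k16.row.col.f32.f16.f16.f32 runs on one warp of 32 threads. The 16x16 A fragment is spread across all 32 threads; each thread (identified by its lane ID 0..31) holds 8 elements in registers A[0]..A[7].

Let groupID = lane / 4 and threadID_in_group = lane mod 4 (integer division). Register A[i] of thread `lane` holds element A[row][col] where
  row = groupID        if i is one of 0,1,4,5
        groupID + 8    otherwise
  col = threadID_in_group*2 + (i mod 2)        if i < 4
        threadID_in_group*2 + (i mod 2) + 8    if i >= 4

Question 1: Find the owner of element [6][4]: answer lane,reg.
26,0

r=6→G=6,rhi=0  c=4→chi=0,T=2,p=0
L=6*4+2=26  i=0*4+0*2+0=0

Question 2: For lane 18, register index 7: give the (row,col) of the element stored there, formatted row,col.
12,13

18: gr=4,th=2
[7] (4+8,2*2+1+8) = (12,13)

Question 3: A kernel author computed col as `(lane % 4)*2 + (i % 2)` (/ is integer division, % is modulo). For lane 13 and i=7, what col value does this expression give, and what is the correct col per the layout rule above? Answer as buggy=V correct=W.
`(lane % 4)*2 + (i % 2)`[13,7]⇒3
L=13⇒gr=13>>2=3, th=13&3=1
[7]⇒row 3+8=11  col 1·2+1+8=11
col: 3 vs 11

buggy=3 correct=11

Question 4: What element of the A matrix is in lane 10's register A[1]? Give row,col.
L=10⇒gr=10>>2=2, th=10&3=2
[1]⇒row 2+0=2  col 2·2+1+0=5

2,5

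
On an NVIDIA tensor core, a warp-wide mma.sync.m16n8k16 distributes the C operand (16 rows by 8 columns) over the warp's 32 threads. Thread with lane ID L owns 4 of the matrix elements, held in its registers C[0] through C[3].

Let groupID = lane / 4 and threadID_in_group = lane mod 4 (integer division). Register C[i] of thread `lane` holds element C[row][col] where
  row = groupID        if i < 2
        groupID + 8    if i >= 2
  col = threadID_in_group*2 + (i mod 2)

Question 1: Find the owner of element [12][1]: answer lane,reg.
r:12=>grp=4,rB=1  c:1=>tig=0,lo=1
L=4*4+0=16  i=1*2+1=3

16,3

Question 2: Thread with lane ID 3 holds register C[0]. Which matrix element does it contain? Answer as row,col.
L=3⇒gr=3>>2=0, th=3&3=3
[0]⇒row 0+0=0  col 3·2+0=6

0,6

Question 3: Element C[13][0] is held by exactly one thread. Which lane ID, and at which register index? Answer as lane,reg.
r=13→G=5,rhi=1  c=0→T=0,p=0
L=5*4+0=20  i=1*2+0=2

20,2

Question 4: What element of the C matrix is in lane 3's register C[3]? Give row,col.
8,7

lane 3⇒3/4=0, 3 mod 4=3
i=3  r:0+8⇒8  c:2·3+1⇒7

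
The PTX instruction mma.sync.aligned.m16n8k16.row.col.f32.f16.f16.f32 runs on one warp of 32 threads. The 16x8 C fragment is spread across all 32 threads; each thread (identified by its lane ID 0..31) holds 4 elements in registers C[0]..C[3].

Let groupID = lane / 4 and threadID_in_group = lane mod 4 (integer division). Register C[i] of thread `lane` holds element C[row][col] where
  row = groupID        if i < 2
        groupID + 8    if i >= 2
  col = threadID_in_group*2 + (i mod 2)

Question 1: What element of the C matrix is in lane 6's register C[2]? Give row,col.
L=6->gid=6>>2=1, tid=6&3=2
[2]->row 1+8=9  col 2·2+0=4

9,4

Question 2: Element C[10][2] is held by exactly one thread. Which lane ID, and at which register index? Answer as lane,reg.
r=10⇒gr=2,Rb=1  c=2⇒th=1,odd=0
L=2*4+1=9  i=1*2+0=2

9,2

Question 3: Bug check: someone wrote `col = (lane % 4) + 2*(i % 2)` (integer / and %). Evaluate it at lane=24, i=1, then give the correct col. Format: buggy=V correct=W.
`(lane % 4) + 2*(i % 2)`[24,1]->2
L=24->gid=24>>2=6, tid=24&3=0
[1]->row 6+0=6  col 0·2+1=1
col: 2 vs 1

buggy=2 correct=1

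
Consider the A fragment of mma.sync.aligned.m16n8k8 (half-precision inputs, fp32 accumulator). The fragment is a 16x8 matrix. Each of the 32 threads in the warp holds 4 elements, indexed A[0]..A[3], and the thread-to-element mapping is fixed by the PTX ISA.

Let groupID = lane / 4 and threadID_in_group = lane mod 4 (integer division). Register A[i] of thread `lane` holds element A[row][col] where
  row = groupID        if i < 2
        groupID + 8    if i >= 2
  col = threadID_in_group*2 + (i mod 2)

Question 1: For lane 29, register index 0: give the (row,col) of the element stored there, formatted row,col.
29: g=7,t=1
[0] (7+0,1*2+0) = (7,2)

7,2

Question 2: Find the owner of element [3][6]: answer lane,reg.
15,0

r:3=>grp=3,rB=0  c:6=>tig=3,lo=0
L=3*4+3=15  i=0*2+0=0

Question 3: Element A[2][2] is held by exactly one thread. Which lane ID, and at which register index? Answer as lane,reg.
9,0

r: 2->gid=2,r8=0  c: 2->tid=1,i&1=0
L=2*4+1=9  i=0*2+0=0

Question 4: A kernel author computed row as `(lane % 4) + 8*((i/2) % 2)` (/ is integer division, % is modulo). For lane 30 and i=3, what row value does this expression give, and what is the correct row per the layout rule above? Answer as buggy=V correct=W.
`(lane % 4) + 8*((i/2) % 2)`[30,3]→10
30: G=7,T=2
[3] (7+8,2*2+1) = (15,5)
row: 10 vs 15

buggy=10 correct=15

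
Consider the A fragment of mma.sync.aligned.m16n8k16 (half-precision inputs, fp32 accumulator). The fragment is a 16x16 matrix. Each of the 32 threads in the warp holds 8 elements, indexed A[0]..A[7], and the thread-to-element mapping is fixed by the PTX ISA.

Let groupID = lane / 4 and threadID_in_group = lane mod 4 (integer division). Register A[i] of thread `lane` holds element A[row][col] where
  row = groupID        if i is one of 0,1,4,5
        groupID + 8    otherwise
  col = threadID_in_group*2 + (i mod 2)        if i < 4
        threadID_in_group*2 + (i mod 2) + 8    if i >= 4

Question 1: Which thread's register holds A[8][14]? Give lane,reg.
r=8→G=0,rhi=1  c=14→chi=1,T=3,p=0
L=0*4+3=3  i=1*4+1*2+0=6

3,6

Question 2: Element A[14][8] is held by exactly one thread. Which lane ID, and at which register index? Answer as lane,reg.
r:14=>grp=6,rB=1  c:8=>cB=1,tig=0,lo=0
L=6*4+0=24  i=1*4+1*2+0=6

24,6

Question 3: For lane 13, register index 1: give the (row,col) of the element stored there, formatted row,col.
L=13⇒gr=13>>2=3, th=13&3=1
[1]⇒row 3+0=3  col 1·2+1+0=3

3,3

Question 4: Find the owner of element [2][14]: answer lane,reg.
11,4

r:2=>grp=2,rB=0  c:14=>cB=1,tig=3,lo=0
L=2*4+3=11  i=1*4+0*2+0=4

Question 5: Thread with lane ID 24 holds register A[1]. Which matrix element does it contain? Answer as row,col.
24: grp=6,tig=0
[1] (6+0,0*2+1+0) = (6,1)

6,1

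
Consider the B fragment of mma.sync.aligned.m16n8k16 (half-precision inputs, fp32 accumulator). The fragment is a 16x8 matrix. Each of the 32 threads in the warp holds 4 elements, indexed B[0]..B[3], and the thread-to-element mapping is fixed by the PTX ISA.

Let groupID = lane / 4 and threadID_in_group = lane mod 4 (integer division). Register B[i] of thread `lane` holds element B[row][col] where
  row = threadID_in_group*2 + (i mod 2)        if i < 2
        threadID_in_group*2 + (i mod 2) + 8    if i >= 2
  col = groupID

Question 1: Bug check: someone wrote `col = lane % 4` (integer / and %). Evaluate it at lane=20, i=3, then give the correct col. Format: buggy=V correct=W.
`lane % 4`[20,3]->0
20: gid=5,tid=0
[3] (0*2+1+8,5) = (9,5)
col: 0 vs 5

buggy=0 correct=5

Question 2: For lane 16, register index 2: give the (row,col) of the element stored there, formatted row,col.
8,4

lane 16->16/4=4, 16 mod 4=0
i=2  r:2·0+0+8->8  c:4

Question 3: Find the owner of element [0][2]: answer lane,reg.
c=2->g=2  r=0->rb=0,t=0,b0=0
L=2*4+0=8  i=0*2+0=0

8,0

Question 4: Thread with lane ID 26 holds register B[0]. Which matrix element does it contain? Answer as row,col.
4,6

26: g=6,t=2
[0] (2*2+0+0,6) = (4,6)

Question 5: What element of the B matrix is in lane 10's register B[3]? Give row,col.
lane 10: gr=2 (10/4), th=2 (10%4)
i=3: r=2*2+1+8=13, c=gr=2

13,2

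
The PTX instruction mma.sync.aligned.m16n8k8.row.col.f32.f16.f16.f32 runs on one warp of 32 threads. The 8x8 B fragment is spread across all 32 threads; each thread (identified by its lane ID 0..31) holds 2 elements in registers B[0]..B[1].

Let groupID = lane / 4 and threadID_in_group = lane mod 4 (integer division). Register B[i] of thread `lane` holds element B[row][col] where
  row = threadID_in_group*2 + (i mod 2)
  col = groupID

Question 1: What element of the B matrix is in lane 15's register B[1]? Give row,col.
7,3

15: gr=3,th=3
[1] (3*2+1,3) = (7,3)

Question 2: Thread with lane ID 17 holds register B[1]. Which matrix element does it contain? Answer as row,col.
3,4

L=17->gid=17>>2=4, tid=17&3=1
[1]->row 1·2+1=3  col gid=4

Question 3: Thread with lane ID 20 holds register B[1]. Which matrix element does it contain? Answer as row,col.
lane 20: G=5 (20/4), T=0 (20%4)
i=1: r=0*2+1=1, c=G=5

1,5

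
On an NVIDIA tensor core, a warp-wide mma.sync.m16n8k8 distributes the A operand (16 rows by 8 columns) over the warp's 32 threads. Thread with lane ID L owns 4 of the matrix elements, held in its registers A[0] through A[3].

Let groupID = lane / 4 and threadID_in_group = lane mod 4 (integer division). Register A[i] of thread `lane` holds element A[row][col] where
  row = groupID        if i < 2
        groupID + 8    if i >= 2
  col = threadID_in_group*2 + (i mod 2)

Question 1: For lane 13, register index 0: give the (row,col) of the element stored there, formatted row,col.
3,2

L=13→G=13>>2=3, T=13&3=1
[0]→row 3+0=3  col 1·2+0=2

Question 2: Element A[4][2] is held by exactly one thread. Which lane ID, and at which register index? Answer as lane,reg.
r=4→G=4,rhi=0  c=2→T=1,p=0
L=4*4+1=17  i=0*2+0=0

17,0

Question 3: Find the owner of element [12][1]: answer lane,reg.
r=12⇒gr=4,Rb=1  c=1⇒th=0,odd=1
L=4*4+0=16  i=1*2+1=3

16,3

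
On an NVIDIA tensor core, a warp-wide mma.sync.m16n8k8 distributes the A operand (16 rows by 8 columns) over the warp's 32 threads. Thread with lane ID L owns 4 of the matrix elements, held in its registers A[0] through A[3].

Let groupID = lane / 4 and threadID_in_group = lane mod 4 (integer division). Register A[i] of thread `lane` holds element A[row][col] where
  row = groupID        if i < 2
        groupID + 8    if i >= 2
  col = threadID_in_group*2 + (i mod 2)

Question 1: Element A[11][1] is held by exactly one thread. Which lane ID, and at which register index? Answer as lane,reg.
r:11=>grp=3,rB=1  c:1=>tig=0,lo=1
L=3*4+0=12  i=1*2+1=3

12,3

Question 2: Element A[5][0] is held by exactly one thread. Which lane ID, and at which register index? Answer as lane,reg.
20,0

r=5⇒gr=5,Rb=0  c=0⇒th=0,odd=0
L=5*4+0=20  i=0*2+0=0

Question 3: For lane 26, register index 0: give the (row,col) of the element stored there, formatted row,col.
lane 26: gr=6 (26/4), th=2 (26%4)
i=0: r=6+0=6, c=2*2+0=4

6,4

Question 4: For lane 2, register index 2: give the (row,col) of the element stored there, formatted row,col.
lane 2->2/4=0, 2 mod 4=2
i=2  r:0+8->8  c:2·2+0->4

8,4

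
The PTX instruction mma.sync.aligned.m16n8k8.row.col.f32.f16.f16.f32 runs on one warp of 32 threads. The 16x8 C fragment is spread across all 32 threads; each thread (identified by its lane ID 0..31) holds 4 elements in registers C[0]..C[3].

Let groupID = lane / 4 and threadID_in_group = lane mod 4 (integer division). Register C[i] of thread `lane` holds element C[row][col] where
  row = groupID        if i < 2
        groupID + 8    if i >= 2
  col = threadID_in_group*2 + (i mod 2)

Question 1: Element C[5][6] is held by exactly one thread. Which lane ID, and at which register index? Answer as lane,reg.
r=5→G=5,rhi=0  c=6→T=3,p=0
L=5*4+3=23  i=0*2+0=0

23,0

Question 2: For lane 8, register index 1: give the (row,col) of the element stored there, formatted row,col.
8: G=2,T=0
[1] (2+0,0*2+1) = (2,1)

2,1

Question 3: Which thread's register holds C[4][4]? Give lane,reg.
18,0

r: 4->gid=4,r8=0  c: 4->tid=2,i&1=0
L=4*4+2=18  i=0*2+0=0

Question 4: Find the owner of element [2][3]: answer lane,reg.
r: 2->gid=2,r8=0  c: 3->tid=1,i&1=1
L=2*4+1=9  i=0*2+1=1

9,1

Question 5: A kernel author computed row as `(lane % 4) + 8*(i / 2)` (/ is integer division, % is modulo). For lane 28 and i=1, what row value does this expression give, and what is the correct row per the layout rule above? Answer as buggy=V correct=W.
buggy=0 correct=7

`(lane % 4) + 8*(i / 2)`[28,1]⇒0
lane 28: gr=7 (28/4), th=0 (28%4)
i=1: r=7+0=7, c=0*2+1=1
row: 0 vs 7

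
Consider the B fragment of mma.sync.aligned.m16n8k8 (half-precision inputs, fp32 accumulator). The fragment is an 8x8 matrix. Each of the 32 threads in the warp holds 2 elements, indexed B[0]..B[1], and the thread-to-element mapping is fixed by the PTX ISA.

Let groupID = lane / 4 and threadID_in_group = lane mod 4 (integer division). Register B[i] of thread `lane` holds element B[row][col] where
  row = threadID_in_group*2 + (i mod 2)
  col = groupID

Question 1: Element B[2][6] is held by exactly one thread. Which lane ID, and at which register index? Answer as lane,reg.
c: 6->gid=6  r: 2->tid=1,i&1=0
L=6*4+1=25  i=0=0

25,0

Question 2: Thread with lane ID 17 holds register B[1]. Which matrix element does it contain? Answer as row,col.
3,4

lane 17⇒17/4=4, 17 mod 4=1
i=1  r:2·1+1⇒3  c:4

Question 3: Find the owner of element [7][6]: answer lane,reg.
27,1

c=6⇒gr=6  r=7⇒th=3,odd=1
L=6*4+3=27  i=1=1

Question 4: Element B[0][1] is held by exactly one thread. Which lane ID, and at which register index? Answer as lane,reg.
4,0

c: 1->gid=1  r: 0->tid=0,i&1=0
L=1*4+0=4  i=0=0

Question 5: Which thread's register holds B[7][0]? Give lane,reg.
3,1

c: 0->gid=0  r: 7->tid=3,i&1=1
L=0*4+3=3  i=1=1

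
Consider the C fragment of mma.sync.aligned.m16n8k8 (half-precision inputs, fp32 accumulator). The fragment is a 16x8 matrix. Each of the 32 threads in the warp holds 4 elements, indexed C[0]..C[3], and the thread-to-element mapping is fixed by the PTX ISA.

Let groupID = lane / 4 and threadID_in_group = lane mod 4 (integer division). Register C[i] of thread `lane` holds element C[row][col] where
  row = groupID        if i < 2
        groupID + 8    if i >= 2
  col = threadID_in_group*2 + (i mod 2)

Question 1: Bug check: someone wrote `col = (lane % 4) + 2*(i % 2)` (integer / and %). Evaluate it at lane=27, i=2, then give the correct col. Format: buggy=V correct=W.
buggy=3 correct=6

`(lane % 4) + 2*(i % 2)`[27,2]⇒3
L=27⇒gr=27>>2=6, th=27&3=3
[2]⇒row 6+8=14  col 3·2+0=6
col: 3 vs 6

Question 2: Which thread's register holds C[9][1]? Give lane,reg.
r=9→G=1,rhi=1  c=1→T=0,p=1
L=1*4+0=4  i=1*2+1=3

4,3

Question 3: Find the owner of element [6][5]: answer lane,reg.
r=6->g=6,rb=0  c=5->t=2,b0=1
L=6*4+2=26  i=0*2+1=1

26,1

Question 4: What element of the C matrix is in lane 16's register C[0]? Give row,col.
4,0

lane 16->16/4=4, 16 mod 4=0
i=0  r:4+0->4  c:2·0+0->0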